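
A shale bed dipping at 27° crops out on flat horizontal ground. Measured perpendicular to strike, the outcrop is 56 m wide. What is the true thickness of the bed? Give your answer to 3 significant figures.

True thickness t = w · sin(dip) = 56 × sin 27°
t = 56 × 0.4540 = 25.423 m

25.4 m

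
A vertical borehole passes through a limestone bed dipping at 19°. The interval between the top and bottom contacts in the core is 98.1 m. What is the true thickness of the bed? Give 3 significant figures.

92.8 m

True thickness t = h · cos(dip) = 98.1 × cos 19°
t = 98.1 × 0.9455 = 92.755 m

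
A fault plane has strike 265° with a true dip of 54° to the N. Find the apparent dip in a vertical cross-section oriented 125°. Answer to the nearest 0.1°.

The strike is 265° and the section trends 125°; the acute angle between them is β = 40°.
tan(apparent dip) = tan 54° · sin 40° = 0.8847
apparent dip = arctan 0.8847 = 41.50°

41.5°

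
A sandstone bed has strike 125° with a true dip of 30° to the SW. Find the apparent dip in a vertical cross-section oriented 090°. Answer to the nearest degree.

18°

The strike is 125° and the section trends 090°; the acute angle between them is β = 35°.
tan(apparent dip) = tan 30° · sin 35° = 0.3312
apparent dip = arctan 0.3312 = 18.32°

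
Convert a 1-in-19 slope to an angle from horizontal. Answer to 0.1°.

tan θ = 1/19 = 0.0526
θ = arctan(0.0526) = 3.01°

3.0°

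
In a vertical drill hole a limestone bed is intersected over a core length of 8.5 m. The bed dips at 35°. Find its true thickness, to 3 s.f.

6.96 m

True thickness t = h · cos(dip) = 8.5 × cos 35°
t = 8.5 × 0.8192 = 6.963 m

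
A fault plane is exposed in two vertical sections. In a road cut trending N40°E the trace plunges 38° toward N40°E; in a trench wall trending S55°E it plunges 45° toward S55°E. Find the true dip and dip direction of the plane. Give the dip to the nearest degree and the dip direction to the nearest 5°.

The two traces are lines in the plane: v₁ = (sin 40°·cos 38°, cos 40°·cos 38°, −sin 38°), v₂ = (sin 125°·cos 45°, cos 125°·cos 45°, −sin 45°).
The plane normal is n = v₁ × v₂ ∝ (0.677, -0.002, 0.555).
Dip δ = arctan(|n_h|/n_z) = arctan(0.677/0.555) = 50.6°.
The horizontal component of n points toward azimuth atan2(n_x, n_y) = 90°, the dip direction.

true dip 51°, dip direction 090°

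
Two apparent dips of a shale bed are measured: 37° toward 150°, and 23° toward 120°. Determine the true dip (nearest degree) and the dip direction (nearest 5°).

true dip 41°, dip direction 180°

Represent each trace as a vector plunging at its apparent dip toward its trend (east-north-up frame): v₁ = (0.399, -0.692, -0.602), v₂ = (0.797, -0.460, -0.391).
The plane normal is n = v₁ × v₂ ∝ (-0.007, -0.324, 0.368).
Dip δ = arctan(|n_h|/n_z) = arctan(0.324/0.368) = 41.4°.
The horizontal component of n points toward azimuth atan2(n_x, n_y) = 181°, the dip direction.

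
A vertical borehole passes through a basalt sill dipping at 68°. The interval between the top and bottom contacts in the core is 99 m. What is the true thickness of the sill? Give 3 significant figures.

37.1 m

True thickness t = h · cos(dip) = 99 × cos 68°
t = 99 × 0.3746 = 37.086 m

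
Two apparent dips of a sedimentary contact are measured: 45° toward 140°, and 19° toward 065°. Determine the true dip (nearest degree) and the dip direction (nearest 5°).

The two traces are lines in the plane: v₁ = (sin 140°·cos 45°, cos 140°·cos 45°, −sin 45°), v₂ = (sin 65°·cos 19°, cos 65°·cos 19°, −sin 19°).
The plane normal is n = v₁ × v₂ ∝ (0.459, -0.458, 0.646).
Dip δ = arctan(|n_h|/n_z) = arctan(0.648/0.646) = 45.1°.
The horizontal component of n points toward azimuth atan2(n_x, n_y) = 135°, the dip direction.

true dip 45°, dip direction 135°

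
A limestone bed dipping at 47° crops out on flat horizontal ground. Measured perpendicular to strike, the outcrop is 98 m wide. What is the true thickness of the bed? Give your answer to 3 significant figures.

71.7 m

True thickness t = w · sin(dip) = 98 × sin 47°
t = 98 × 0.7314 = 71.673 m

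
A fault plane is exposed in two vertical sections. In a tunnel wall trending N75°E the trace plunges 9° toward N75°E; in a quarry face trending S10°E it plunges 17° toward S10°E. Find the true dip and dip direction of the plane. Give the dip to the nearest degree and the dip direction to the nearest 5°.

The two traces are lines in the plane: v₁ = (sin 75°·cos 9°, cos 75°·cos 9°, −sin 9°), v₂ = (sin 170°·cos 17°, cos 170°·cos 17°, −sin 17°).
The plane normal is n = v₁ × v₂ ∝ (0.222, -0.253, 0.941).
tan δ = √(n_x²+n_y²)/n_z = 0.337/0.941, so δ = 19.7°.
Dip direction = azimuth of (n_x, n_y) = atan2(0.222, -0.253) = 139°.

true dip 20°, dip direction 140°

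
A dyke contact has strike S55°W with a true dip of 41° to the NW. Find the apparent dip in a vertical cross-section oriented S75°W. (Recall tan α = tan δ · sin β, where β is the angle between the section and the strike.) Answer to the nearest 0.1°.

16.6°

The section lies 20° from the strike.
tan α = tan 41° × sin 20° = 0.8693 × 0.3420 = 0.2973
α = arctan(0.2973) = 16.56°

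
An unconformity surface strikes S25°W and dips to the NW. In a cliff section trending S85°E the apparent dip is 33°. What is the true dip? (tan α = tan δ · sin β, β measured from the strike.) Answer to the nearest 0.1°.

34.6°

The section is 70° from the strike.
tan δ = tan α / sin β = tan 33° / sin 70° = 0.6494 / 0.9397 = 0.6911
δ = arctan(0.6911) = 34.65°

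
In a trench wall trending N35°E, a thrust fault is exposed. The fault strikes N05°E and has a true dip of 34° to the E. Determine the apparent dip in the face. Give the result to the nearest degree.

19°

The section lies 30° from the strike.
tan(apparent dip) = tan 34° · sin 30° = 0.3373
α = arctan(0.3373) = 18.64°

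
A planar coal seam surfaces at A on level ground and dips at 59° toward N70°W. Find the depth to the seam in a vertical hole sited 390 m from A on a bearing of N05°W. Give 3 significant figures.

The hole lies 65° from the dip direction, so the down-dip offset is 390 × cos 65° = 164.82 m.
Depth = down-dip offset × tan(dip) = 164.82 × tan 59° = 164.82 × 1.6643
Depth = 274.31 m

274 m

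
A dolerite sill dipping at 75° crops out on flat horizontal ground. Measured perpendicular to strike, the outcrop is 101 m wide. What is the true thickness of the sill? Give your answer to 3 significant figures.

True thickness t = w · sin(dip) = 101 × sin 75°
t = 101 × 0.9659 = 97.559 m

97.6 m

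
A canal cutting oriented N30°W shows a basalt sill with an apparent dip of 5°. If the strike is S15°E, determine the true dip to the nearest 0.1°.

The section is 15° from the strike.
tan(true dip) = tan 5° / sin 15° = 0.3380
δ = arctan(0.3380) = 18.68°

18.7°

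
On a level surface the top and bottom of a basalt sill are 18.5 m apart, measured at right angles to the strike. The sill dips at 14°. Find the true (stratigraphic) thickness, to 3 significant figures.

4.48 m

True thickness t = w · sin(dip) = 18.5 × sin 14°
t = 18.5 × 0.2419 = 4.476 m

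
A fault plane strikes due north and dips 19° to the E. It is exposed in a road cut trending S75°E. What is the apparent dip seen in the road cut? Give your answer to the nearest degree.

The section lies 75° from the strike.
tan α = tan 19° × sin 75° = 0.3443 × 0.9659 = 0.3326
α = arctan(0.3326) = 18.40°

18°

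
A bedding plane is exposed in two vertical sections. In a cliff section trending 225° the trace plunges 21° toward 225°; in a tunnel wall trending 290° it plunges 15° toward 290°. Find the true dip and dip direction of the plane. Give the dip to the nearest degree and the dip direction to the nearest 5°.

true dip 22°, dip direction 240°

The two traces are lines in the plane: v₁ = (sin 225°·cos 21°, cos 225°·cos 21°, −sin 21°), v₂ = (sin 290°·cos 15°, cos 290°·cos 15°, −sin 15°).
Cross product v₁ × v₂ gives the pole to the plane: n ∝ (-0.289, -0.154, 0.817).
True dip = arccos(n_z / |n|) = arccos(0.9281) = 21.9°.
The horizontal component of n points toward azimuth atan2(n_x, n_y) = 242°, the dip direction.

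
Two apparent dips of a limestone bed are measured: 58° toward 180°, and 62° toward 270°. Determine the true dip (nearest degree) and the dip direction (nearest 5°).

Represent each trace as a vector plunging at its apparent dip toward its trend (east-north-up frame): v₁ = (0.000, -0.530, -0.848), v₂ = (-0.469, -0.000, -0.883).
n = v₁ × v₂ = (-0.468, -0.398, 0.249) (taken with n_z > 0).
True dip = arccos(n_z / |n|) = arccos(0.3753) = 68.0°.
Dip direction = azimuth of (n_x, n_y) = atan2(-0.468, -0.398) = 230°.

true dip 68°, dip direction 230°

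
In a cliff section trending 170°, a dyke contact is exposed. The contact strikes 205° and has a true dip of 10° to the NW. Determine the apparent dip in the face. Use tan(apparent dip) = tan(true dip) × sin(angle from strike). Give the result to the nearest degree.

The strike is 205° and the section trends 170°; the acute angle between them is β = 35°.
tan α = tan 10° × sin 35° = 0.1763 × 0.5736 = 0.1011
α = arctan(0.1011) = 5.78°

6°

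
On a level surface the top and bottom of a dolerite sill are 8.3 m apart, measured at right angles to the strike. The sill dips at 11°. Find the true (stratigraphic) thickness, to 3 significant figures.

1.58 m

True thickness t = w · sin(dip) = 8.3 × sin 11°
t = 8.3 × 0.1908 = 1.584 m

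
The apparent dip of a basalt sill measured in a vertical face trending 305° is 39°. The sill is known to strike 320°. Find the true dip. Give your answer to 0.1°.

The section is 15° from the strike.
tan(true dip) = tan 39° / sin 15° = 3.1288
δ = arctan(3.1288) = 72.28°

72.3°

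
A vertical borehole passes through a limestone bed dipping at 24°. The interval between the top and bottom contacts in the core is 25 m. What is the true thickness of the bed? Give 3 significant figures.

True thickness t = h · cos(dip) = 25 × cos 24°
t = 25 × 0.9135 = 22.839 m

22.8 m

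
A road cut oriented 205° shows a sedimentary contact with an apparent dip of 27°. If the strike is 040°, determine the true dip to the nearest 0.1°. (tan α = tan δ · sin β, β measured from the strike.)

The section is 15° from the strike.
tan δ = tan α / sin β = tan 27° / sin 15° = 0.5095 / 0.2588 = 1.9687
δ = arctan(1.9687) = 63.07°

63.1°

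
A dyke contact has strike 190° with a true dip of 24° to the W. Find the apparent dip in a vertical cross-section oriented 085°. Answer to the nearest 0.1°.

23.3°

The section lies 75° from the strike.
tan α = tan 24° × sin 75° = 0.4452 × 0.9659 = 0.4301
α = arctan(0.4301) = 23.27°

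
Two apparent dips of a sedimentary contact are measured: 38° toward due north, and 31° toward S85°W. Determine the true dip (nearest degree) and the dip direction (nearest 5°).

true dip 46°, dip direction 320°

Each apparent-dip line lies in the plane. As unit vectors (x east, y north, z up), v₁ plunges 38°→due north and v₂ plunges 31°→S85°W.
The plane normal is n = v₁ × v₂ ∝ (-0.452, 0.526, 0.673).
True dip = arccos(n_z / |n|) = arccos(0.6965) = 45.9°.
Dip direction = azimuth of (n_x, n_y) = atan2(-0.452, 0.526) = 319°.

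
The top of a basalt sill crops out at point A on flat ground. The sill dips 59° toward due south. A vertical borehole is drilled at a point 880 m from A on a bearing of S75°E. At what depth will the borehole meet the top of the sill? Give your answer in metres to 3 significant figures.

The hole lies 75° from the dip direction, so the down-dip offset is 880 × cos 75° = 227.76 m.
Depth = down-dip offset × tan(dip) = 227.76 × tan 59° = 227.76 × 1.6643
Depth = 379.06 m

379 m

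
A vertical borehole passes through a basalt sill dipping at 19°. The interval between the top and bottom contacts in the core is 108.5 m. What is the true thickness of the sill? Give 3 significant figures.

103 m

True thickness t = h · cos(dip) = 108.5 × cos 19°
t = 108.5 × 0.9455 = 102.589 m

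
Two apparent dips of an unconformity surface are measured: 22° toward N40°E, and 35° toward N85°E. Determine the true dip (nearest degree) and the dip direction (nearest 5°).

Each apparent-dip line lies in the plane. As unit vectors (x east, y north, z up), v₁ plunges 22°→N40°E and v₂ plunges 35°→N85°E.
The plane normal is n = v₁ × v₂ ∝ (0.381, -0.036, 0.537).
tan δ = √(n_x²+n_y²)/n_z = 0.382/0.537, so δ = 35.4°.
The horizontal component of n points toward azimuth atan2(n_x, n_y) = 95°, the dip direction.

true dip 35°, dip direction 095°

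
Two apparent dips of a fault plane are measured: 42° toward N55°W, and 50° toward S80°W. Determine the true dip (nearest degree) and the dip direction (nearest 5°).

Each apparent-dip line lies in the plane. As unit vectors (x east, y north, z up), v₁ plunges 42°→N55°W and v₂ plunges 50°→S80°W.
Cross product v₁ × v₂ gives the pole to the plane: n ∝ (-0.401, -0.043, 0.338).
Dip δ = arctan(|n_h|/n_z) = arctan(0.403/0.338) = 50.1°.
Dip direction = azimuth of (n_x, n_y) = atan2(-0.401, -0.043) = 264°.

true dip 50°, dip direction 265°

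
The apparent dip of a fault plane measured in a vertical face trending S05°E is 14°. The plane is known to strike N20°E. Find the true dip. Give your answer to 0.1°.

β = acute angle between strike N20°E and section S05°E = 25°.
tan δ = tan α / sin β = tan 14° / sin 25° = 0.2493 / 0.4226 = 0.5900
true dip = arctan 0.5900 = 30.54°

30.5°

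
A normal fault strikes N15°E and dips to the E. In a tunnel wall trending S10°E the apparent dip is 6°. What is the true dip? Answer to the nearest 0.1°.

The section is 25° from the strike.
tan(true dip) = tan 6° / sin 25° = 0.2487
δ = arctan(0.2487) = 13.97°

14.0°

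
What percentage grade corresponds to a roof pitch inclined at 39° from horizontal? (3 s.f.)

81.0%

grade % = 100 × tan 39° = 100 × 0.8098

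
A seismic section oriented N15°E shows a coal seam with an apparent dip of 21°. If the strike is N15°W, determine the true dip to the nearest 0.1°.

37.5°

β = acute angle between strike N15°W and section N15°E = 30°.
tan(true dip) = tan 21° / sin 30° = 0.7677
δ = arctan(0.7677) = 37.51°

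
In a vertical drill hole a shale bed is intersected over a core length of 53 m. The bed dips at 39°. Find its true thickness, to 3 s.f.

41.2 m

True thickness t = h · cos(dip) = 53 × cos 39°
t = 53 × 0.7771 = 41.189 m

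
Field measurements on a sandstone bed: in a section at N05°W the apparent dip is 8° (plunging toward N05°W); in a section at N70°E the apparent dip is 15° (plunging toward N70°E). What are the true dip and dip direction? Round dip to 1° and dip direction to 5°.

true dip 16°, dip direction 055°

Represent each trace as a vector plunging at its apparent dip toward its trend (east-north-up frame): v₁ = (-0.086, 0.986, -0.139), v₂ = (0.908, 0.330, -0.259).
n = v₁ × v₂ = (0.209, 0.149, 0.924) (taken with n_z > 0).
Dip δ = arctan(|n_h|/n_z) = arctan(0.257/0.924) = 15.5°.
The horizontal component of n points toward azimuth atan2(n_x, n_y) = 55°, the dip direction.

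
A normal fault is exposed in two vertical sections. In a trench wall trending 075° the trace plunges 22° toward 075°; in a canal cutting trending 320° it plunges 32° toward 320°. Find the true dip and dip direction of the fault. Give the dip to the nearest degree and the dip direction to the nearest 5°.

true dip 44°, dip direction 010°

The two traces are lines in the plane: v₁ = (sin 75°·cos 22°, cos 75°·cos 22°, −sin 22°), v₂ = (sin 320°·cos 32°, cos 320°·cos 32°, −sin 32°).
Cross product v₁ × v₂ gives the pole to the plane: n ∝ (0.116, 0.679, 0.713).
tan δ = √(n_x²+n_y²)/n_z = 0.689/0.713, so δ = 44.0°.
Dip direction = azimuth of (n_x, n_y) = atan2(0.116, 0.679) = 10°.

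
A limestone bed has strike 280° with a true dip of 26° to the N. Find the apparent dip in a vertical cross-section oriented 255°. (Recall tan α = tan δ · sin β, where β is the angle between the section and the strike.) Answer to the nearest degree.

12°

The strike is 280° and the section trends 255°; the acute angle between them is β = 25°.
tan α = tan 26° × sin 25° = 0.4877 × 0.4226 = 0.2061
apparent dip = arctan 0.2061 = 11.65°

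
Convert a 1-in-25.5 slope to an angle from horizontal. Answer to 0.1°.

tan θ = 1/25.5 = 0.0392
θ = arctan(0.0392) = 2.25°

2.2°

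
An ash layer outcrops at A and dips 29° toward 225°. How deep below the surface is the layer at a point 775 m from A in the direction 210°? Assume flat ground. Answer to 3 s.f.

The hole lies 15° from the dip direction, so the down-dip offset is 775 × cos 15° = 748.59 m.
Depth = down-dip offset × tan(dip) = 748.59 × tan 29° = 748.59 × 0.5543
Depth = 414.95 m

415 m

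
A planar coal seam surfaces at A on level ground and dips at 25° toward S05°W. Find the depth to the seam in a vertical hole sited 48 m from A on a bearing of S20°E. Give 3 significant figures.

The hole lies 25° from the dip direction, so the down-dip offset is 48 × cos 25° = 43.50 m.
Depth = down-dip offset × tan(dip) = 43.50 × tan 25° = 43.50 × 0.4663
Depth = 20.29 m

20.3 m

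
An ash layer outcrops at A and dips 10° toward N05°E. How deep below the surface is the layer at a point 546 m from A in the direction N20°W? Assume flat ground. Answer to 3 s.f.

87.3 m

The hole lies 25° from the dip direction, so the down-dip offset is 546 × cos 25° = 494.84 m.
Depth = down-dip offset × tan(dip) = 494.84 × tan 10° = 494.84 × 0.1763
Depth = 87.25 m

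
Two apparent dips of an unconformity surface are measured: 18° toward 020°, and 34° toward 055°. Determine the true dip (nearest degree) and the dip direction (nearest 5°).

Each apparent-dip line lies in the plane. As unit vectors (x east, y north, z up), v₁ plunges 18°→020° and v₂ plunges 34°→055°.
Cross product v₁ × v₂ gives the pole to the plane: n ∝ (0.353, 0.028, 0.452).
tan δ = √(n_x²+n_y²)/n_z = 0.354/0.452, so δ = 38.0°.
Dip direction = azimuth of (n_x, n_y) = atan2(0.353, 0.028) = 85°.

true dip 38°, dip direction 085°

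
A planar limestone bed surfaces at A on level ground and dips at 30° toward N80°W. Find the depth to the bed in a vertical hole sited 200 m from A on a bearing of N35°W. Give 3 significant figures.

81.6 m

The hole lies 45° from the dip direction, so the down-dip offset is 200 × cos 45° = 141.42 m.
Depth = down-dip offset × tan(dip) = 141.42 × tan 30° = 141.42 × 0.5774
Depth = 81.65 m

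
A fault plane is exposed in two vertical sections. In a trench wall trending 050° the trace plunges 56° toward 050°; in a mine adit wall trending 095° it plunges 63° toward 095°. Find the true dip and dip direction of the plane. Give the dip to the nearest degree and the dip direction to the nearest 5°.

Each apparent-dip line lies in the plane. As unit vectors (x east, y north, z up), v₁ plunges 56°→050° and v₂ plunges 63°→095°.
The plane normal is n = v₁ × v₂ ∝ (0.353, -0.007, 0.180).
True dip = arccos(n_z / |n|) = arccos(0.4532) = 63.1°.
Dip direction = atan2(0.353, -0.007) = 91° (azimuth of n's horizontal projection).

true dip 63°, dip direction 090°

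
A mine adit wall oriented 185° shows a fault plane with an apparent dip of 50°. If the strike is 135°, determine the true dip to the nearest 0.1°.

β = acute angle between strike 135° and section 185° = 50°.
tan(true dip) = tan 50° / sin 50° = 1.5557
true dip = arctan 1.5557 = 57.27°

57.3°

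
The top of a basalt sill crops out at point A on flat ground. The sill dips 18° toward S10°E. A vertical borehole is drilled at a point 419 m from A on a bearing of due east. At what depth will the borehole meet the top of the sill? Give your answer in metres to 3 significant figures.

23.6 m

The hole lies 80° from the dip direction, so the down-dip offset is 419 × cos 80° = 72.76 m.
Depth = down-dip offset × tan(dip) = 72.76 × tan 18° = 72.76 × 0.3249
Depth = 23.64 m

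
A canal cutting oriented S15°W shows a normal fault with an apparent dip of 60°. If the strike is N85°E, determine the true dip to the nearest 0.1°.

The section is 70° from the strike.
tan δ = tan α / sin β = tan 60° / sin 70° = 1.7321 / 0.9397 = 1.8432
δ = arctan(1.8432) = 61.52°

61.5°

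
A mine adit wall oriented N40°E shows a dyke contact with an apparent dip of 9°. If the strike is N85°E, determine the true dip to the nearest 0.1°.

The section is 45° from the strike.
tan(true dip) = tan 9° / sin 45° = 0.2240
δ = arctan(0.2240) = 12.63°

12.6°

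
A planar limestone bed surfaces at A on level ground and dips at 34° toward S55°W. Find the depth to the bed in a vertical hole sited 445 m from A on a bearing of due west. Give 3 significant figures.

246 m

The hole lies 35° from the dip direction, so the down-dip offset is 445 × cos 35° = 364.52 m.
Depth = down-dip offset × tan(dip) = 364.52 × tan 34° = 364.52 × 0.6745
Depth = 245.87 m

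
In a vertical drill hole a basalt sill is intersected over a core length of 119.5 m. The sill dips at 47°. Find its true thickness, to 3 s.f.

True thickness t = h · cos(dip) = 119.5 × cos 47°
t = 119.5 × 0.6820 = 81.499 m

81.5 m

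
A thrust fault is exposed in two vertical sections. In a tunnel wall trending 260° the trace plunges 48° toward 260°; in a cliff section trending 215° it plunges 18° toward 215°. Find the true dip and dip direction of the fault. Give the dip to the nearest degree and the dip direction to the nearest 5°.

true dip 52°, dip direction 290°

Each apparent-dip line lies in the plane. As unit vectors (x east, y north, z up), v₁ plunges 48°→260° and v₂ plunges 18°→215°.
The plane normal is n = v₁ × v₂ ∝ (-0.543, 0.202, 0.450).
True dip = arccos(n_z / |n|) = arccos(0.6134) = 52.2°.
Dip direction = azimuth of (n_x, n_y) = atan2(-0.543, 0.202) = 290°.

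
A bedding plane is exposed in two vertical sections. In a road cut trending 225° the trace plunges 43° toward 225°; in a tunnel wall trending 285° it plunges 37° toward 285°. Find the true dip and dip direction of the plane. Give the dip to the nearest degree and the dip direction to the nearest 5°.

true dip 45°, dip direction 245°

Each apparent-dip line lies in the plane. As unit vectors (x east, y north, z up), v₁ plunges 43°→225° and v₂ plunges 37°→285°.
The plane normal is n = v₁ × v₂ ∝ (-0.452, -0.215, 0.506).
tan δ = √(n_x²+n_y²)/n_z = 0.501/0.506, so δ = 44.7°.
Dip direction = atan2(-0.452, -0.215) = 245° (azimuth of n's horizontal projection).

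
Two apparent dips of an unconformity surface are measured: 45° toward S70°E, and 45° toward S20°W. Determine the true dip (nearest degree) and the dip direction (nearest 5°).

true dip 55°, dip direction 155°

Represent each trace as a vector plunging at its apparent dip toward its trend (east-north-up frame): v₁ = (0.664, -0.242, -0.707), v₂ = (-0.242, -0.664, -0.707).
Cross product v₁ × v₂ gives the pole to the plane: n ∝ (0.299, -0.641, 0.500).
True dip = arccos(n_z / |n|) = arccos(0.5774) = 54.7°.
The horizontal component of n points toward azimuth atan2(n_x, n_y) = 155°, the dip direction.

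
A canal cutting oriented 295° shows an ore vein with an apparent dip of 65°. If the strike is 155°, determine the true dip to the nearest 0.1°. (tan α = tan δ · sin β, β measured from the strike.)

73.3°

The section is 40° from the strike.
tan(true dip) = tan 65° / sin 40° = 3.3363
true dip = arctan 3.3363 = 73.31°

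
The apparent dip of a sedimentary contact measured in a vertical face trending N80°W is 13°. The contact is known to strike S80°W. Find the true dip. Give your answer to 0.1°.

The section is 20° from the strike.
tan δ = tan α / sin β = tan 13° / sin 20° = 0.2309 / 0.3420 = 0.6750
true dip = arctan 0.6750 = 34.02°

34.0°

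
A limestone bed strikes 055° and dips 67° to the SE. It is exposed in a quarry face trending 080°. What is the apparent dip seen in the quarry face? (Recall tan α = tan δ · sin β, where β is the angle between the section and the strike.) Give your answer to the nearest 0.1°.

The strike is 055° and the section trends 080°; the acute angle between them is β = 25°.
tan(apparent dip) = tan 67° · sin 25° = 0.9956
apparent dip = arctan 0.9956 = 44.87°

44.9°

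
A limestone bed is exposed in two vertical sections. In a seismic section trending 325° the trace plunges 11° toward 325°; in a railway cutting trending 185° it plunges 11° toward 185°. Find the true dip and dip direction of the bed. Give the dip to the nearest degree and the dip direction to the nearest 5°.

true dip 30°, dip direction 255°

Each apparent-dip line lies in the plane. As unit vectors (x east, y north, z up), v₁ plunges 11°→325° and v₂ plunges 11°→185°.
n = v₁ × v₂ = (-0.340, -0.091, 0.619) (taken with n_z > 0).
Dip δ = arctan(|n_h|/n_z) = arctan(0.352/0.619) = 29.6°.
The horizontal component of n points toward azimuth atan2(n_x, n_y) = 255°, the dip direction.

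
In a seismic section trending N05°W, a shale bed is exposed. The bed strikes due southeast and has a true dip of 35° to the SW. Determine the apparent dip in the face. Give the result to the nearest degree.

The section lies 40° from the strike.
tan(apparent dip) = tan 35° · sin 40° = 0.4501
apparent dip = arctan 0.4501 = 24.23°

24°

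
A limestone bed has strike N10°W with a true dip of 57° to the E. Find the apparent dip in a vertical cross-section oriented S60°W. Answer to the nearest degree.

The strike is N10°W and the section trends S60°W; the acute angle between them is β = 70°.
tan(apparent dip) = tan 57° · sin 70° = 1.4470
α = arctan(1.4470) = 55.35°

55°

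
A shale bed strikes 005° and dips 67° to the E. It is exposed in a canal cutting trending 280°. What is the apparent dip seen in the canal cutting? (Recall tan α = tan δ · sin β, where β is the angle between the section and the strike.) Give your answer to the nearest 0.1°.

Angle between strike (005°) and section (280°): β = 85°.
tan α = tan 67° × sin 85° = 2.3559 × 0.9962 = 2.3469
α = arctan(2.3469) = 66.92°

66.9°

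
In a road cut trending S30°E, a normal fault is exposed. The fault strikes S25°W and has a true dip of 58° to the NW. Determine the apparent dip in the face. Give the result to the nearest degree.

The strike is S25°W and the section trends S30°E; the acute angle between them is β = 55°.
tan(apparent dip) = tan 58° · sin 55° = 1.3109
α = arctan(1.3109) = 52.66°

53°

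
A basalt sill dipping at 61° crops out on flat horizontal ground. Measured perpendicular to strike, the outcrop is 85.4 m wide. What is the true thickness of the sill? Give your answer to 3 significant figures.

True thickness t = w · sin(dip) = 85.4 × sin 61°
t = 85.4 × 0.8746 = 74.693 m

74.7 m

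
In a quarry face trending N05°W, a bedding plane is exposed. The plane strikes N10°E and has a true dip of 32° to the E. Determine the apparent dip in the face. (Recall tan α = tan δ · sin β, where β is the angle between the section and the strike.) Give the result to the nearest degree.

Angle between strike (N10°E) and section (N05°W): β = 15°.
tan α = tan 32° × sin 15° = 0.6249 × 0.2588 = 0.1617
α = arctan(0.1617) = 9.19°

9°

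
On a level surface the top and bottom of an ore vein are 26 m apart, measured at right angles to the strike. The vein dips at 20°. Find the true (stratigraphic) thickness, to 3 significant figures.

True thickness t = w · sin(dip) = 26 × sin 20°
t = 26 × 0.3420 = 8.893 m

8.89 m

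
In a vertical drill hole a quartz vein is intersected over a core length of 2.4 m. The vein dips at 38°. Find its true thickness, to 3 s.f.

1.89 m

True thickness t = h · cos(dip) = 2.4 × cos 38°
t = 2.4 × 0.7880 = 1.891 m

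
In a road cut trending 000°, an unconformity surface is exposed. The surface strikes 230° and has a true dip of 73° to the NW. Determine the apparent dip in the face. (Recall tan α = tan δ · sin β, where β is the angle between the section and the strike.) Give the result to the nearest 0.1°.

68.2°

The section lies 50° from the strike.
tan α = tan 73° × sin 50° = 3.2709 × 0.7660 = 2.5056
apparent dip = arctan 2.5056 = 68.24°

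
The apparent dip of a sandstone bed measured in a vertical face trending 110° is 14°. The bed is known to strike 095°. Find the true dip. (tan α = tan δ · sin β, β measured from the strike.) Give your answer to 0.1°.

The section is 15° from the strike.
tan δ = tan α / sin β = tan 14° / sin 15° = 0.2493 / 0.2588 = 0.9633
true dip = arctan 0.9633 = 43.93°

43.9°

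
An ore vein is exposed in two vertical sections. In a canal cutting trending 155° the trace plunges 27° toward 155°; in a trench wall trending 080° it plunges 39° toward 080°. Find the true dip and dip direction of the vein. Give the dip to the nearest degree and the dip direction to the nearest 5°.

Each apparent-dip line lies in the plane. As unit vectors (x east, y north, z up), v₁ plunges 27°→155° and v₂ plunges 39°→080°.
n = v₁ × v₂ = (0.569, -0.110, 0.669) (taken with n_z > 0).
True dip = arccos(n_z / |n|) = arccos(0.7555) = 40.9°.
Dip direction = azimuth of (n_x, n_y) = atan2(0.569, -0.110) = 101°.

true dip 41°, dip direction 100°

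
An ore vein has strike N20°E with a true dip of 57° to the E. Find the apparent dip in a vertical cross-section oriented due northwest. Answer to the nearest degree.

Angle between strike (N20°E) and section (due northwest): β = 65°.
tan(apparent dip) = tan 57° · sin 65° = 1.3956
apparent dip = arctan 1.3956 = 54.38°

54°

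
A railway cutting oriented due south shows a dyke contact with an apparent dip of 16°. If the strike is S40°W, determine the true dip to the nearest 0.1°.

24.0°

The section is 40° from the strike.
tan δ = tan α / sin β = tan 16° / sin 40° = 0.2867 / 0.6428 = 0.4461
δ = arctan(0.4461) = 24.04°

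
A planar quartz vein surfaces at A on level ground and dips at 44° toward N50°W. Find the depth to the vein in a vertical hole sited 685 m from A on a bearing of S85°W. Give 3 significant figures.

468 m

The hole lies 45° from the dip direction, so the down-dip offset is 685 × cos 45° = 484.37 m.
Depth = down-dip offset × tan(dip) = 484.37 × tan 44° = 484.37 × 0.9657
Depth = 467.75 m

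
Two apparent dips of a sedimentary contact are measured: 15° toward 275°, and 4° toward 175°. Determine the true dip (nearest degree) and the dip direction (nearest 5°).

The two traces are lines in the plane: v₁ = (sin 275°·cos 15°, cos 275°·cos 15°, −sin 15°), v₂ = (sin 175°·cos 4°, cos 175°·cos 4°, −sin 4°).
The plane normal is n = v₁ × v₂ ∝ (-0.263, -0.090, 0.949).
Dip δ = arctan(|n_h|/n_z) = arctan(0.278/0.949) = 16.3°.
The horizontal component of n points toward azimuth atan2(n_x, n_y) = 251°, the dip direction.

true dip 16°, dip direction 250°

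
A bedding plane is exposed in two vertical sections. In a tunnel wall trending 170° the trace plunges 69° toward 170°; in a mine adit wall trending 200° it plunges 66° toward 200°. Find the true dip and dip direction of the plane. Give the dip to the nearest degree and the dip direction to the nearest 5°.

true dip 69°, dip direction 170°

The two traces are lines in the plane: v₁ = (sin 170°·cos 69°, cos 170°·cos 69°, −sin 69°), v₂ = (sin 200°·cos 66°, cos 200°·cos 66°, −sin 66°).
Cross product v₁ × v₂ gives the pole to the plane: n ∝ (0.034, -0.187, 0.073).
True dip = arccos(n_z / |n|) = arccos(0.3584) = 69.0°.
Dip direction = azimuth of (n_x, n_y) = atan2(0.034, -0.187) = 170°.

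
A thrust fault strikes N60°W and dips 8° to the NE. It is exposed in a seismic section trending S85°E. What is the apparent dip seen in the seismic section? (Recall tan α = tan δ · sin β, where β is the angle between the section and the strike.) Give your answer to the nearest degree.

3°

The strike is N60°W and the section trends S85°E; the acute angle between them is β = 25°.
tan α = tan 8° × sin 25° = 0.1405 × 0.4226 = 0.0594
α = arctan(0.0594) = 3.40°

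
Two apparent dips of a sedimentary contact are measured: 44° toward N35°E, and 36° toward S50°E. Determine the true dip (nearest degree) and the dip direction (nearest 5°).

Each apparent-dip line lies in the plane. As unit vectors (x east, y north, z up), v₁ plunges 44°→N35°E and v₂ plunges 36°→S50°E.
Cross product v₁ × v₂ gives the pole to the plane: n ∝ (0.708, 0.188, 0.580).
True dip = arccos(n_z / |n|) = arccos(0.6208) = 51.6°.
Dip direction = atan2(0.708, 0.188) = 75° (azimuth of n's horizontal projection).

true dip 52°, dip direction 075°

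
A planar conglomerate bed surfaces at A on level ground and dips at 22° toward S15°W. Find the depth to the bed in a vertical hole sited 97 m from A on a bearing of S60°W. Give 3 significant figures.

The hole lies 45° from the dip direction, so the down-dip offset is 97 × cos 45° = 68.59 m.
Depth = down-dip offset × tan(dip) = 68.59 × tan 22° = 68.59 × 0.4040
Depth = 27.71 m

27.7 m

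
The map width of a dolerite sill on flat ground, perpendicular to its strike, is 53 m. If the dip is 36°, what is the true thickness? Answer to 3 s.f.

31.2 m

True thickness t = w · sin(dip) = 53 × sin 36°
t = 53 × 0.5878 = 31.153 m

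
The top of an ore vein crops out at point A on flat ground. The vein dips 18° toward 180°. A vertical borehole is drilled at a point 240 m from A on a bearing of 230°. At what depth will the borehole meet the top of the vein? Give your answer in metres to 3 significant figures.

50.1 m

The hole lies 50° from the dip direction, so the down-dip offset is 240 × cos 50° = 154.27 m.
Depth = down-dip offset × tan(dip) = 154.27 × tan 18° = 154.27 × 0.3249
Depth = 50.13 m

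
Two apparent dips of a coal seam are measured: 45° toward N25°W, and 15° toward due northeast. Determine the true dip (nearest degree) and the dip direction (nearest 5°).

The two traces are lines in the plane: v₁ = (sin 335°·cos 45°, cos 335°·cos 45°, −sin 45°), v₂ = (sin 45°·cos 15°, cos 45°·cos 15°, −sin 15°).
n = v₁ × v₂ = (-0.317, 0.560, 0.642) (taken with n_z > 0).
True dip = arccos(n_z / |n|) = arccos(0.7060) = 45.1°.
The horizontal component of n points toward azimuth atan2(n_x, n_y) = 330°, the dip direction.

true dip 45°, dip direction 330°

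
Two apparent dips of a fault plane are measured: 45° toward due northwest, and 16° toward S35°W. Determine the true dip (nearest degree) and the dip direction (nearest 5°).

true dip 48°, dip direction 290°

Each apparent-dip line lies in the plane. As unit vectors (x east, y north, z up), v₁ plunges 45°→due northwest and v₂ plunges 16°→S35°W.
The plane normal is n = v₁ × v₂ ∝ (-0.695, 0.252, 0.669).
tan δ = √(n_x²+n_y²)/n_z = 0.739/0.669, so δ = 47.8°.
Dip direction = atan2(-0.695, 0.252) = 290° (azimuth of n's horizontal projection).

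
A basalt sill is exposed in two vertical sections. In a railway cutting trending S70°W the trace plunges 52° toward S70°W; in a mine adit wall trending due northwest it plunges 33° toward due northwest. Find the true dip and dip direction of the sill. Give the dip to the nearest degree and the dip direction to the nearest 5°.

Represent each trace as a vector plunging at its apparent dip toward its trend (east-north-up frame): v₁ = (-0.579, -0.211, -0.788), v₂ = (-0.593, 0.593, -0.545).
The plane normal is n = v₁ × v₂ ∝ (-0.582, -0.152, 0.468).
Dip δ = arctan(|n_h|/n_z) = arctan(0.602/0.468) = 52.1°.
Dip direction = azimuth of (n_x, n_y) = atan2(-0.582, -0.152) = 255°.

true dip 52°, dip direction 255°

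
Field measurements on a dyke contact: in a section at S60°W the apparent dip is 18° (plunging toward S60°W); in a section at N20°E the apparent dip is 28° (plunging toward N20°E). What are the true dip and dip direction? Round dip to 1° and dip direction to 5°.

The two traces are lines in the plane: v₁ = (sin 240°·cos 18°, cos 240°·cos 18°, −sin 18°), v₂ = (sin 20°·cos 28°, cos 20°·cos 28°, −sin 28°).
Cross product v₁ × v₂ gives the pole to the plane: n ∝ (-0.480, 0.480, 0.540).
Dip δ = arctan(|n_h|/n_z) = arctan(0.679/0.540) = 51.5°.
Dip direction = azimuth of (n_x, n_y) = atan2(-0.480, 0.480) = 315°.

true dip 51°, dip direction 315°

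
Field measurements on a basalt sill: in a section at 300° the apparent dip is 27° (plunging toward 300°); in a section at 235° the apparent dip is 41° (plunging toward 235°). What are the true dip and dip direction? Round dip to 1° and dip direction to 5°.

Represent each trace as a vector plunging at its apparent dip toward its trend (east-north-up frame): v₁ = (-0.772, 0.446, -0.454), v₂ = (-0.618, -0.433, -0.656).
Cross product v₁ × v₂ gives the pole to the plane: n ∝ (-0.489, -0.226, 0.609).
tan δ = √(n_x²+n_y²)/n_z = 0.538/0.609, so δ = 41.5°.
Dip direction = azimuth of (n_x, n_y) = atan2(-0.489, -0.226) = 245°.

true dip 41°, dip direction 245°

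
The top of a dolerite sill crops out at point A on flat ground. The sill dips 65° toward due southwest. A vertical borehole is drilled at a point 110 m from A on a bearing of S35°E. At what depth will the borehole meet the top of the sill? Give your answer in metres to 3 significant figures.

The hole lies 80° from the dip direction, so the down-dip offset is 110 × cos 80° = 19.10 m.
Depth = down-dip offset × tan(dip) = 19.10 × tan 65° = 19.10 × 2.1445
Depth = 40.96 m

41.0 m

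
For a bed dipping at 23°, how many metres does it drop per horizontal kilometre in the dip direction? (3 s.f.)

424 m

drop per km = 1000 × tan 23° = 1000 × 0.4245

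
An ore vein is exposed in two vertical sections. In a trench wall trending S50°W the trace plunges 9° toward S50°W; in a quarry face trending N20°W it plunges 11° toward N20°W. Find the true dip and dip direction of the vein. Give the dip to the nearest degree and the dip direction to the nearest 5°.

The two traces are lines in the plane: v₁ = (sin 230°·cos 9°, cos 230°·cos 9°, −sin 9°), v₂ = (sin 340°·cos 11°, cos 340°·cos 11°, −sin 11°).
n = v₁ × v₂ = (-0.265, 0.092, 0.911) (taken with n_z > 0).
Dip δ = arctan(|n_h|/n_z) = arctan(0.281/0.911) = 17.1°.
Dip direction = azimuth of (n_x, n_y) = atan2(-0.265, 0.092) = 289°.

true dip 17°, dip direction 290°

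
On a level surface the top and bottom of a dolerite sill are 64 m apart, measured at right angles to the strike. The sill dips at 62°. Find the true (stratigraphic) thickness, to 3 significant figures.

True thickness t = w · sin(dip) = 64 × sin 62°
t = 64 × 0.8829 = 56.509 m

56.5 m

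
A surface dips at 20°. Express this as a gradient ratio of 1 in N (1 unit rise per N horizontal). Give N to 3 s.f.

1 : N means tan θ = 1/N, so N = 1/tan 20° = 1/0.3640

1 in 2.75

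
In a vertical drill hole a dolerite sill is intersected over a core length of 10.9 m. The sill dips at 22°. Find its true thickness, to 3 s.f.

True thickness t = h · cos(dip) = 10.9 × cos 22°
t = 10.9 × 0.9272 = 10.106 m

10.1 m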